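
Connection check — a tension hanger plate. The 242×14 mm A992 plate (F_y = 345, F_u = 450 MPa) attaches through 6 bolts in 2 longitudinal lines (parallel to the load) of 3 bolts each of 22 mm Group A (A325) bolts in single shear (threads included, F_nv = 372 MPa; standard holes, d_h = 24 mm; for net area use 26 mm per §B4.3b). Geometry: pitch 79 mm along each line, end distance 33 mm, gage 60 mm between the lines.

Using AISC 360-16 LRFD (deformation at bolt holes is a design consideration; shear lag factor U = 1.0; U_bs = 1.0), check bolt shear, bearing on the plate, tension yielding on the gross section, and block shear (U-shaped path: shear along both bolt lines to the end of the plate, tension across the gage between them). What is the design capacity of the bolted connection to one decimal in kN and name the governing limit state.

636.3 kN (bolt shear governs)

Bolt shear: A_b = π(22)²/4 = 380.13 mm². φR_n = 0.75 × 372 × 380.13 × 6 × 1 = 636.3 kN.
Bearing (14 mm plate, F_u = 450 MPa): end bolts L_c = 33 − 24/2 = 21, R_n = min(1.2×21×14×450, 2.4×22×14×450) = 158.76 kN/bolt; interior L_c = 79 − 24 = 55, R_n = 332.64 kN/bolt. φR_n = 0.75 × (2×158.76 + 4×332.64) = 1236.1 kN.
Tension yield (gross): A_g = 242×14 = 3388 mm². φR_n = 0.90 × 345 × 3388 = 1052.0 kN.
Block shear: shear path 2×[33+2×79] = 2×191 mm, A_gv = 5348, A_nv = 2×(191 − 2.5×26)×14 = 3528 mm²; tension across gage: (60 − 1×26)×14 = 476 mm². R_n = min(0.6×450×3528, 0.6×345×5348) + 1.0×450×476 = min(952.56, 1107) + 214.2 = 1166.8 kN. φR_n = 0.75 × 1166.8 = 875.1 kN.
Governing: min(636.3, 1236.1, 1052.0, 875.1) = 636.3 kN → bolt shear.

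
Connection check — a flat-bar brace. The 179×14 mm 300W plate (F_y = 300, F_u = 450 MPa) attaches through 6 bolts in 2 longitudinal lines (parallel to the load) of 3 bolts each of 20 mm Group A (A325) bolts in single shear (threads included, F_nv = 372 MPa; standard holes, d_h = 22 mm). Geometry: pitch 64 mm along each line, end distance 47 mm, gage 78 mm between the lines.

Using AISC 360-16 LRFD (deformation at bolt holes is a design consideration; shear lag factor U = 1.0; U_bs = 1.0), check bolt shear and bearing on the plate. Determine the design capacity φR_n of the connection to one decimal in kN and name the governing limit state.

Bolt shear: A_b = π(20)²/4 = 314.16 mm². φR_n = 0.75 × 372 × 314.16 × 6 × 1 = 525.9 kN.
Bearing (14 mm plate, F_u = 450 MPa): end bolts L_c = 47 − 22/2 = 36, R_n = min(1.2×36×14×450, 2.4×20×14×450) = 272.16 kN/bolt; interior L_c = 64 − 22 = 42, R_n = 302.4 kN/bolt. φR_n = 0.75 × (2×272.16 + 4×302.4) = 1315.4 kN.
Governing: min(525.9, 1315.4) = 525.9 kN → bolt shear.

525.9 kN (bolt shear governs)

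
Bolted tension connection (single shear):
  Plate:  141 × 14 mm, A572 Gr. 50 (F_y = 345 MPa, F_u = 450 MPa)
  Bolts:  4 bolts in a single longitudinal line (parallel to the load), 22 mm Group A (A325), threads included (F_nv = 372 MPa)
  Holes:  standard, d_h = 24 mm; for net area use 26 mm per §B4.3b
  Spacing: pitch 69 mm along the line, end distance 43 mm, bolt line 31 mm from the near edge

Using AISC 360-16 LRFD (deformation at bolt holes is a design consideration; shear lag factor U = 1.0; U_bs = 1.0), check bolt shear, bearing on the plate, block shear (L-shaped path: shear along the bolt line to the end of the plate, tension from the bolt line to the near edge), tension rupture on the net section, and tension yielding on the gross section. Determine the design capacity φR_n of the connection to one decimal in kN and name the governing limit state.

424.2 kN (bolt shear governs)

Bolt shear: A_b = π(22)²/4 = 380.13 mm². φR_n = 0.75 × 372 × 380.13 × 4 × 1 = 424.2 kN.
Bearing (14 mm plate, F_u = 450 MPa): end bolts L_c = 43 − 24/2 = 31, R_n = min(1.2×31×14×450, 2.4×22×14×450) = 234.36 kN/bolt; interior L_c = 69 − 24 = 45, R_n = 332.64 kN/bolt. φR_n = 0.75 × (1×234.36 + 3×332.64) = 924.2 kN.
Block shear: shear path 1×[43+3×69] = 1×250 mm, A_gv = 3500, A_nv = 1×(250 − 3.5×26)×14 = 2226 mm²; tension to near edge: (31 − 0.5×26)×14 = 252 mm². R_n = min(0.6×450×2226, 0.6×345×3500) + 1.0×450×252 = min(601.02, 724.5) + 113.4 = 714.42 kN. φR_n = 0.75 × 714.42 = 535.8 kN.
Tension rupture (net): A_n = (141 − 1×26)×14 = 1610 mm² (U = 1.0, A_e = A_n). φR_n = 0.75 × 450 × 1610 = 543.4 kN.
Tension yield (gross): A_g = 141×14 = 1974 mm². φR_n = 0.90 × 345 × 1974 = 612.9 kN.
Governing: min(424.2, 924.2, 535.8, 543.4, 612.9) = 424.2 kN → bolt shear.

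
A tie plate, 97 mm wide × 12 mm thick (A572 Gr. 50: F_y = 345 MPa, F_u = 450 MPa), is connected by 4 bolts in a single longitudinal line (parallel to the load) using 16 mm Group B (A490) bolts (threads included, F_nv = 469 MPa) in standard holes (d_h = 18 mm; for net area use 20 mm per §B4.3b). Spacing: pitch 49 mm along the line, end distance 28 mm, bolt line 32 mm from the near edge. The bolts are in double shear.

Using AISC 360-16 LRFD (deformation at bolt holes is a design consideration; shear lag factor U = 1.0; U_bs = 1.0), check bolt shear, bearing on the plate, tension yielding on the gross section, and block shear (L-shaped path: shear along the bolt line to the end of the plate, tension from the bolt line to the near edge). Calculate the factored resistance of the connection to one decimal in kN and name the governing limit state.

Bolt shear: A_b = π(16)²/4 = 201.06 mm². φR_n = 0.75 × 469 × 201.06 × 4 × 2 = 565.8 kN.
Bearing (12 mm plate, F_u = 450 MPa): end bolts L_c = 28 − 18/2 = 19, R_n = min(1.2×19×12×450, 2.4×16×12×450) = 123.12 kN/bolt; interior L_c = 49 − 18 = 31, R_n = 200.88 kN/bolt. φR_n = 0.75 × (1×123.12 + 3×200.88) = 544.3 kN.
Tension yield (gross): A_g = 97×12 = 1164 mm². φR_n = 0.90 × 345 × 1164 = 361.4 kN.
Block shear: shear path 1×[28+3×49] = 1×175 mm, A_gv = 2100, A_nv = 1×(175 − 3.5×20)×12 = 1260 mm²; tension to near edge: (32 − 0.5×20)×12 = 264 mm². R_n = min(0.6×450×1260, 0.6×345×2100) + 1.0×450×264 = min(340.2, 434.7) + 118.8 = 459 kN. φR_n = 0.75 × 459 = 344.3 kN.
Governing: min(565.8, 544.3, 361.4, 344.3) = 344.3 kN → block shear.

344.3 kN (block shear governs)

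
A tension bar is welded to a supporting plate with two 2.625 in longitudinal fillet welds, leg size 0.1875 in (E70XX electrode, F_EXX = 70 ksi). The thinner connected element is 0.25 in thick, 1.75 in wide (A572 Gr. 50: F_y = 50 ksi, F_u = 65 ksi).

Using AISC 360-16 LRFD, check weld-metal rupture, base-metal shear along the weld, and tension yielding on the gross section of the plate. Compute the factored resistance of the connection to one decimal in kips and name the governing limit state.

19.7 kips (gross-section yield governs)

Weld metal: throat = 0.707×0.1875 = 0.13256 in, L = 2×2.625 = 5.25 in. φR_n = 0.75 × 0.6 × 70 × 0.13256 × 5.25 = 21.9 kips.
Base metal shear (0.25 in plate): yield φR_n = 1.0×0.6×50×0.25×5.25 = 39.4 kips; rupture φR_n = 0.75×0.6×65×0.25×5.25 = 38.4 kips; take 38.4 kips (rupture).
Tension yield (gross): A_g = 1.75×0.25 = 0.4375 in². φR_n = 0.90 × 50 × 0.4375 = 19.7 kips.
Governing: min(21.9, 38.4, 19.7) = 19.7 kips → gross-section yield.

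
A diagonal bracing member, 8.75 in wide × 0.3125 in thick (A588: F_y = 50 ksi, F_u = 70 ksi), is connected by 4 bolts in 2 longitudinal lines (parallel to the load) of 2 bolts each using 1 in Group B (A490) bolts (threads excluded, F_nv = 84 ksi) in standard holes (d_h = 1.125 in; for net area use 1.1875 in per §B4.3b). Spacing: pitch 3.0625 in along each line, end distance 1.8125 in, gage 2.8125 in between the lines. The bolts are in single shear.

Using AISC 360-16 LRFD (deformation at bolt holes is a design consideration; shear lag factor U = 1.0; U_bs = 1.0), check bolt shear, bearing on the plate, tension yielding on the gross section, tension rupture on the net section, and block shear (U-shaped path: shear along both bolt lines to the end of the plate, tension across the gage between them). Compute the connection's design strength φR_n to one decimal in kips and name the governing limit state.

Bolt shear: A_b = π(1)²/4 = 0.7854 in². φR_n = 0.75 × 84 × 0.7854 × 4 × 1 = 197.9 kips.
Bearing (0.3125 in plate, F_u = 70 ksi): end bolts L_c = 1.8125 − 1.125/2 = 1.25, R_n = min(1.2×1.25×0.3125×70, 2.4×1×0.3125×70) = 32.813 kips/bolt; interior L_c = 3.0625 − 1.125 = 1.9375, R_n = 50.859 kips/bolt. φR_n = 0.75 × (2×32.813 + 2×50.859) = 125.5 kips.
Tension yield (gross): A_g = 8.75×0.3125 = 2.7344 in². φR_n = 0.90 × 50 × 2.7344 = 123.0 kips.
Tension rupture (net): A_n = (8.75 − 2×1.1875)×0.3125 = 1.9922 in² (U = 1.0, A_e = A_n). φR_n = 0.75 × 70 × 1.9922 = 104.6 kips.
Block shear: shear path 2×[1.8125+1×3.0625] = 2×4.875 in, A_gv = 3.0469, A_nv = 2×(4.875 − 1.5×1.1875)×0.3125 = 1.9336 in²; tension across gage: (2.8125 − 1×1.1875)×0.3125 = 0.50781 in². R_n = min(0.6×70×1.9336, 0.6×50×3.0469) + 1.0×70×0.50781 = min(81.211, 91.407) + 35.547 = 116.76 kips. φR_n = 0.75 × 116.76 = 87.6 kips.
Governing: min(197.9, 125.5, 123.0, 104.6, 87.6) = 87.6 kips → block shear.

87.6 kips (block shear governs)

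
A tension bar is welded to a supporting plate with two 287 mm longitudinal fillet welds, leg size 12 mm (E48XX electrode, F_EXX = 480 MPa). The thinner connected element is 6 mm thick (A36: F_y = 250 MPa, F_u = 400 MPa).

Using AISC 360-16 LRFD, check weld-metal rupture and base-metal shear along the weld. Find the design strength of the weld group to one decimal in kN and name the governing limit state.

516.6 kN (base-metal shear governs)

Weld metal: throat = 0.707×12 = 8.484 mm, L = 2×287 = 574 mm. φR_n = 0.75 × 0.6 × 480 × 8.484 × 574 = 1051.9 kN.
Base metal shear (6 mm plate): yield φR_n = 1.0×0.6×250×6×574 = 516.6 kN; rupture φR_n = 0.75×0.6×400×6×574 = 619.9 kN; take 516.6 kN (yield).
Governing: min(1051.9, 516.6) = 516.6 kN → base-metal shear.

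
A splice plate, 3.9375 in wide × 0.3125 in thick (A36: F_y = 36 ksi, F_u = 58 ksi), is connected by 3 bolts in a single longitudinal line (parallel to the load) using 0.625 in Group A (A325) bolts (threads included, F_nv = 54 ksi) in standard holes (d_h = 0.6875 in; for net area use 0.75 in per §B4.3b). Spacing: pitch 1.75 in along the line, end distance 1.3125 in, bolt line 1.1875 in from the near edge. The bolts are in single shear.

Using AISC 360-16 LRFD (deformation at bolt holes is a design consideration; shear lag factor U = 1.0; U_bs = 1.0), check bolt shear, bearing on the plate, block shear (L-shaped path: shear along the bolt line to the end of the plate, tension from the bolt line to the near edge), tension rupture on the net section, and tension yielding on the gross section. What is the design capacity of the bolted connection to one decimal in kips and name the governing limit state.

Bolt shear: A_b = π(0.625)²/4 = 0.3068 in². φR_n = 0.75 × 54 × 0.3068 × 3 × 1 = 37.3 kips.
Bearing (0.3125 in plate, F_u = 58 ksi): end bolts L_c = 1.3125 − 0.6875/2 = 0.96875, R_n = min(1.2×0.96875×0.3125×58, 2.4×0.625×0.3125×58) = 21.07 kips/bolt; interior L_c = 1.75 − 0.6875 = 1.0625, R_n = 23.109 kips/bolt. φR_n = 0.75 × (1×21.07 + 2×23.109) = 50.5 kips.
Block shear: shear path 1×[1.3125+2×1.75] = 1×4.8125 in, A_gv = 1.5039, A_nv = 1×(4.8125 − 2.5×0.75)×0.3125 = 0.91797 in²; tension to near edge: (1.1875 − 0.5×0.75)×0.3125 = 0.25391 in². R_n = min(0.6×58×0.91797, 0.6×36×1.5039) + 1.0×58×0.25391 = min(31.945, 32.484) + 14.727 = 46.672 kips. φR_n = 0.75 × 46.672 = 35.0 kips.
Tension rupture (net): A_n = (3.9375 − 1×0.75)×0.3125 = 0.99609 in² (U = 1.0, A_e = A_n). φR_n = 0.75 × 58 × 0.99609 = 43.3 kips.
Tension yield (gross): A_g = 3.9375×0.3125 = 1.2305 in². φR_n = 0.90 × 36 × 1.2305 = 39.9 kips.
Governing: min(37.3, 50.5, 35.0, 43.3, 39.9) = 35.0 kips → block shear.

35.0 kips (block shear governs)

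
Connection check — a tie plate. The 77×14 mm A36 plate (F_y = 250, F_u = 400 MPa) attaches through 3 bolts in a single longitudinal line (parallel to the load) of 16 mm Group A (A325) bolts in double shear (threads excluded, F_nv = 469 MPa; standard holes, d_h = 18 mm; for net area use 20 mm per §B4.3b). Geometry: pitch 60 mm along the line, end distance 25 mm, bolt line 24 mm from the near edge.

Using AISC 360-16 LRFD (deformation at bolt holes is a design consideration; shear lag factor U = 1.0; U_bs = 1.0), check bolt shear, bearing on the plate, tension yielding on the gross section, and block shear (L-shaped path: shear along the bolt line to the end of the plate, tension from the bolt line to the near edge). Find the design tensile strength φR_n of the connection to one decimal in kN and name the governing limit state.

242.6 kN (gross-section yield governs)

Bolt shear: A_b = π(16)²/4 = 201.06 mm². φR_n = 0.75 × 469 × 201.06 × 3 × 2 = 424.3 kN.
Bearing (14 mm plate, F_u = 400 MPa): end bolts L_c = 25 − 18/2 = 16, R_n = min(1.2×16×14×400, 2.4×16×14×400) = 107.52 kN/bolt; interior L_c = 60 − 18 = 42, R_n = 215.04 kN/bolt. φR_n = 0.75 × (1×107.52 + 2×215.04) = 403.2 kN.
Tension yield (gross): A_g = 77×14 = 1078 mm². φR_n = 0.90 × 250 × 1078 = 242.6 kN.
Block shear: shear path 1×[25+2×60] = 1×145 mm, A_gv = 2030, A_nv = 1×(145 − 2.5×20)×14 = 1330 mm²; tension to near edge: (24 − 0.5×20)×14 = 196 mm². R_n = min(0.6×400×1330, 0.6×250×2030) + 1.0×400×196 = min(319.2, 304.5) + 78.4 = 382.9 kN. φR_n = 0.75 × 382.9 = 287.2 kN.
Governing: min(424.3, 403.2, 242.6, 287.2) = 242.6 kN → gross-section yield.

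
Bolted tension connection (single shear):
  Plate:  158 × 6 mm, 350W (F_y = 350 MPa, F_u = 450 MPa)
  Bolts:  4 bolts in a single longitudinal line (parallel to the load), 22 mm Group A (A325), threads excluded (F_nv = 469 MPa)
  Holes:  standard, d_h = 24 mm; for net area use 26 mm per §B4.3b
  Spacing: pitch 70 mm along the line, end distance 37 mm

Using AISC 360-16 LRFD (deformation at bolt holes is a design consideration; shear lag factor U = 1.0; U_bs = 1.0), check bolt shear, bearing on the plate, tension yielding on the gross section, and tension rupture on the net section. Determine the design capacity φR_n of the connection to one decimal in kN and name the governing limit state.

267.3 kN (net-section rupture governs)

Bolt shear: A_b = π(22)²/4 = 380.13 mm². φR_n = 0.75 × 469 × 380.13 × 4 × 1 = 534.8 kN.
Bearing (6 mm plate, F_u = 450 MPa): end bolts L_c = 37 − 24/2 = 25, R_n = min(1.2×25×6×450, 2.4×22×6×450) = 81 kN/bolt; interior L_c = 70 − 24 = 46, R_n = 142.56 kN/bolt. φR_n = 0.75 × (1×81 + 3×142.56) = 381.5 kN.
Tension yield (gross): A_g = 158×6 = 948 mm². φR_n = 0.90 × 350 × 948 = 298.6 kN.
Tension rupture (net): A_n = (158 − 1×26)×6 = 792 mm² (U = 1.0, A_e = A_n). φR_n = 0.75 × 450 × 792 = 267.3 kN.
Governing: min(534.8, 381.5, 298.6, 267.3) = 267.3 kN → net-section rupture.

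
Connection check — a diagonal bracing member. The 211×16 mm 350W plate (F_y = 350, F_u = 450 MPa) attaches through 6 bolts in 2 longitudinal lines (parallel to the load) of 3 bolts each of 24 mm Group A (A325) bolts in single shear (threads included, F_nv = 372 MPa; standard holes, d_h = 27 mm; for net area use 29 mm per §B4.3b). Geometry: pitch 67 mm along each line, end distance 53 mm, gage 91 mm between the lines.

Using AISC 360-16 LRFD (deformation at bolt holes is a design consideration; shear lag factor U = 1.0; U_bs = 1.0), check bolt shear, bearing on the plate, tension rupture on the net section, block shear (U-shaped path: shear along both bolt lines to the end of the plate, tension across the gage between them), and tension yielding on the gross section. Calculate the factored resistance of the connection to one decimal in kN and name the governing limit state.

757.3 kN (bolt shear governs)

Bolt shear: A_b = π(24)²/4 = 452.39 mm². φR_n = 0.75 × 372 × 452.39 × 6 × 1 = 757.3 kN.
Bearing (16 mm plate, F_u = 450 MPa): end bolts L_c = 53 − 27/2 = 39.5, R_n = min(1.2×39.5×16×450, 2.4×24×16×450) = 341.28 kN/bolt; interior L_c = 67 − 27 = 40, R_n = 345.6 kN/bolt. φR_n = 0.75 × (2×341.28 + 4×345.6) = 1548.7 kN.
Tension rupture (net): A_n = (211 − 2×29)×16 = 2448 mm² (U = 1.0, A_e = A_n). φR_n = 0.75 × 450 × 2448 = 826.2 kN.
Block shear: shear path 2×[53+2×67] = 2×187 mm, A_gv = 5984, A_nv = 2×(187 − 2.5×29)×16 = 3664 mm²; tension across gage: (91 − 1×29)×16 = 992 mm². R_n = min(0.6×450×3664, 0.6×350×5984) + 1.0×450×992 = min(989.28, 1256.6) + 446.4 = 1435.7 kN. φR_n = 0.75 × 1435.7 = 1076.8 kN.
Tension yield (gross): A_g = 211×16 = 3376 mm². φR_n = 0.90 × 350 × 3376 = 1063.4 kN.
Governing: min(757.3, 1548.7, 826.2, 1076.8, 1063.4) = 757.3 kN → bolt shear.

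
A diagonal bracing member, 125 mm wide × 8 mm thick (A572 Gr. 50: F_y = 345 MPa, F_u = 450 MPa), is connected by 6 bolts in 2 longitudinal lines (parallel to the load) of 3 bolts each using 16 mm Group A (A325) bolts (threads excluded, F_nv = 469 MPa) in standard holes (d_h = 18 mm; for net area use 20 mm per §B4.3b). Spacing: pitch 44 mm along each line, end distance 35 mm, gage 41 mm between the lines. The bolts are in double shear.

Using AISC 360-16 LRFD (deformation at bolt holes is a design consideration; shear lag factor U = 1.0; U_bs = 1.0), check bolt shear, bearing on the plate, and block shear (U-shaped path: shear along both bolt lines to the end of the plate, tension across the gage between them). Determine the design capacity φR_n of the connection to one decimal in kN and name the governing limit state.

Bolt shear: A_b = π(16)²/4 = 201.06 mm². φR_n = 0.75 × 469 × 201.06 × 6 × 2 = 848.7 kN.
Bearing (8 mm plate, F_u = 450 MPa): end bolts L_c = 35 − 18/2 = 26, R_n = min(1.2×26×8×450, 2.4×16×8×450) = 112.32 kN/bolt; interior L_c = 44 − 18 = 26, R_n = 112.32 kN/bolt. φR_n = 0.75 × (2×112.32 + 4×112.32) = 505.4 kN.
Block shear: shear path 2×[35+2×44] = 2×123 mm, A_gv = 1968, A_nv = 2×(123 − 2.5×20)×8 = 1168 mm²; tension across gage: (41 − 1×20)×8 = 168 mm². R_n = min(0.6×450×1168, 0.6×345×1968) + 1.0×450×168 = min(315.36, 407.38) + 75.6 = 390.96 kN. φR_n = 0.75 × 390.96 = 293.2 kN.
Governing: min(848.7, 505.4, 293.2) = 293.2 kN → block shear.

293.2 kN (block shear governs)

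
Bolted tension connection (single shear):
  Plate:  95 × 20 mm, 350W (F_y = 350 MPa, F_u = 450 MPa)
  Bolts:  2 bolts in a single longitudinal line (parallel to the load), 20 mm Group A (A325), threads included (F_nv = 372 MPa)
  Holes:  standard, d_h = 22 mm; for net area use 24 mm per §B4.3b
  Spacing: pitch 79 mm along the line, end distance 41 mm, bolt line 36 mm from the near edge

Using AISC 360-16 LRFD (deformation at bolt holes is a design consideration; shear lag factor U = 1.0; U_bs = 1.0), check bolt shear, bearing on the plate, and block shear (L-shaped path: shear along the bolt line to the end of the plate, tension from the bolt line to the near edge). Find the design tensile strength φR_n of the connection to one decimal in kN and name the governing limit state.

Bolt shear: A_b = π(20)²/4 = 314.16 mm². φR_n = 0.75 × 372 × 314.16 × 2 × 1 = 175.3 kN.
Bearing (20 mm plate, F_u = 450 MPa): end bolts L_c = 41 − 22/2 = 30, R_n = min(1.2×30×20×450, 2.4×20×20×450) = 324 kN/bolt; interior L_c = 79 − 22 = 57, R_n = 432 kN/bolt. φR_n = 0.75 × (1×324 + 1×432) = 567.0 kN.
Block shear: shear path 1×[41+1×79] = 1×120 mm, A_gv = 2400, A_nv = 1×(120 − 1.5×24)×20 = 1680 mm²; tension to near edge: (36 − 0.5×24)×20 = 480 mm². R_n = min(0.6×450×1680, 0.6×350×2400) + 1.0×450×480 = min(453.6, 504) + 216 = 669.6 kN. φR_n = 0.75 × 669.6 = 502.2 kN.
Governing: min(175.3, 567.0, 502.2) = 175.3 kN → bolt shear.

175.3 kN (bolt shear governs)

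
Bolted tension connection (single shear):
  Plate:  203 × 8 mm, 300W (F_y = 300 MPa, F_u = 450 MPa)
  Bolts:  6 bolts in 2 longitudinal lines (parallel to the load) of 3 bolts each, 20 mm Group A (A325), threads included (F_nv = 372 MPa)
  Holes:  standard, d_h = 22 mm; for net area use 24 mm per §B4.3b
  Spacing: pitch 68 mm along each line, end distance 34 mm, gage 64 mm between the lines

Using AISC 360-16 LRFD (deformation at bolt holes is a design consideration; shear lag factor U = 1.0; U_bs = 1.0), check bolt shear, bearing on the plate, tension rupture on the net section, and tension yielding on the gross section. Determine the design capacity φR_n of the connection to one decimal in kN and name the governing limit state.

418.5 kN (net-section rupture governs)

Bolt shear: A_b = π(20)²/4 = 314.16 mm². φR_n = 0.75 × 372 × 314.16 × 6 × 1 = 525.9 kN.
Bearing (8 mm plate, F_u = 450 MPa): end bolts L_c = 34 − 22/2 = 23, R_n = min(1.2×23×8×450, 2.4×20×8×450) = 99.36 kN/bolt; interior L_c = 68 − 22 = 46, R_n = 172.8 kN/bolt. φR_n = 0.75 × (2×99.36 + 4×172.8) = 667.4 kN.
Tension rupture (net): A_n = (203 − 2×24)×8 = 1240 mm² (U = 1.0, A_e = A_n). φR_n = 0.75 × 450 × 1240 = 418.5 kN.
Tension yield (gross): A_g = 203×8 = 1624 mm². φR_n = 0.90 × 300 × 1624 = 438.5 kN.
Governing: min(525.9, 667.4, 418.5, 438.5) = 418.5 kN → net-section rupture.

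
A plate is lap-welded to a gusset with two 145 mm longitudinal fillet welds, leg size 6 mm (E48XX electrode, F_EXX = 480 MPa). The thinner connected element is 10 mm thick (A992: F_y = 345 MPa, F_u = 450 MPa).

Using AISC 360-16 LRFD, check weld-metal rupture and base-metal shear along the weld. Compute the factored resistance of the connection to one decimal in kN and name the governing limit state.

Weld metal: throat = 0.707×6 = 4.242 mm, L = 2×145 = 290 mm. φR_n = 0.75 × 0.6 × 480 × 4.242 × 290 = 265.7 kN.
Base metal shear (10 mm plate): yield φR_n = 1.0×0.6×345×10×290 = 600.3 kN; rupture φR_n = 0.75×0.6×450×10×290 = 587.3 kN; take 587.3 kN (rupture).
Governing: min(265.7, 587.3) = 265.7 kN → weld metal.

265.7 kN (weld metal governs)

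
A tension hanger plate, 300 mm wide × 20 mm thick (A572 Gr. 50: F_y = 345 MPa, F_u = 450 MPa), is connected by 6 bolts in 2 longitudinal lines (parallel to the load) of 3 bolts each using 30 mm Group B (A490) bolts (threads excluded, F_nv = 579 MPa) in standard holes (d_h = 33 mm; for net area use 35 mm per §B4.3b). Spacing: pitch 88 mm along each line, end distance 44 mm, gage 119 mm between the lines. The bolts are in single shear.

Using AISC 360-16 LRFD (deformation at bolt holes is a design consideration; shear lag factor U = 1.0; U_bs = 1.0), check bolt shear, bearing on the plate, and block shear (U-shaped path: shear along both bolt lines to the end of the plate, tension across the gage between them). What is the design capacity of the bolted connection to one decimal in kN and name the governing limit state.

Bolt shear: A_b = π(30)²/4 = 706.86 mm². φR_n = 0.75 × 579 × 706.86 × 6 × 1 = 1841.7 kN.
Bearing (20 mm plate, F_u = 450 MPa): end bolts L_c = 44 − 33/2 = 27.5, R_n = min(1.2×27.5×20×450, 2.4×30×20×450) = 297 kN/bolt; interior L_c = 88 − 33 = 55, R_n = 594 kN/bolt. φR_n = 0.75 × (2×297 + 4×594) = 2227.5 kN.
Block shear: shear path 2×[44+2×88] = 2×220 mm, A_gv = 8800, A_nv = 2×(220 − 2.5×35)×20 = 5300 mm²; tension across gage: (119 − 1×35)×20 = 1680 mm². R_n = min(0.6×450×5300, 0.6×345×8800) + 1.0×450×1680 = min(1431, 1821.6) + 756 = 2187 kN. φR_n = 0.75 × 2187 = 1640.3 kN.
Governing: min(1841.7, 2227.5, 1640.3) = 1640.3 kN → block shear.

1640.3 kN (block shear governs)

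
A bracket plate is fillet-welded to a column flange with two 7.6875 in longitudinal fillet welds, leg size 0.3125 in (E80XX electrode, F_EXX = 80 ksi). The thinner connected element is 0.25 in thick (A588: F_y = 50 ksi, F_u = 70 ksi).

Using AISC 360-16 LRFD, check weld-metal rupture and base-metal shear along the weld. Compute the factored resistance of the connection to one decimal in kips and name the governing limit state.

Weld metal: throat = 0.707×0.3125 = 0.22094 in, L = 2×7.6875 = 15.375 in. φR_n = 0.75 × 0.6 × 80 × 0.22094 × 15.375 = 122.3 kips.
Base metal shear (0.25 in plate): yield φR_n = 1.0×0.6×50×0.25×15.375 = 115.3 kips; rupture φR_n = 0.75×0.6×70×0.25×15.375 = 121.1 kips; take 115.3 kips (yield).
Governing: min(122.3, 115.3) = 115.3 kips → base-metal shear.

115.3 kips (base-metal shear governs)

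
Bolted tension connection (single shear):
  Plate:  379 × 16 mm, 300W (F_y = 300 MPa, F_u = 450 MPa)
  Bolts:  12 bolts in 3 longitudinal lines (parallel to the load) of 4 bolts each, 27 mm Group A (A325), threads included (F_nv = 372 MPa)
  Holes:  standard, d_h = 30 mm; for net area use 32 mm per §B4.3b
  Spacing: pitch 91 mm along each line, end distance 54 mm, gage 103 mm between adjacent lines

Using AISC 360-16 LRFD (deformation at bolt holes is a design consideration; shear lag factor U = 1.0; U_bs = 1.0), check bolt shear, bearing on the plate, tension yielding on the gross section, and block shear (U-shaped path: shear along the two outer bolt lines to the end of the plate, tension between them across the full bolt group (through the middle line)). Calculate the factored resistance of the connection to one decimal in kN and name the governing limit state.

1637.3 kN (gross-section yield governs)

Bolt shear: A_b = π(27)²/4 = 572.56 mm². φR_n = 0.75 × 372 × 572.56 × 12 × 1 = 1916.9 kN.
Bearing (16 mm plate, F_u = 450 MPa): end bolts L_c = 54 − 30/2 = 39, R_n = min(1.2×39×16×450, 2.4×27×16×450) = 336.96 kN/bolt; interior L_c = 91 − 30 = 61, R_n = 466.56 kN/bolt. φR_n = 0.75 × (3×336.96 + 9×466.56) = 3907.4 kN.
Tension yield (gross): A_g = 379×16 = 6064 mm². φR_n = 0.90 × 300 × 6064 = 1637.3 kN.
Block shear: shear path 2×[54+3×91] = 2×327 mm, A_gv = 10464, A_nv = 2×(327 − 3.5×32)×16 = 6880 mm²; tension across gage: (206 − 2×32)×16 = 2272 mm². R_n = min(0.6×450×6880, 0.6×300×10464) + 1.0×450×2272 = min(1857.6, 1883.5) + 1022.4 = 2880 kN. φR_n = 0.75 × 2880 = 2160.0 kN.
Governing: min(1916.9, 3907.4, 1637.3, 2160.0) = 1637.3 kN → gross-section yield.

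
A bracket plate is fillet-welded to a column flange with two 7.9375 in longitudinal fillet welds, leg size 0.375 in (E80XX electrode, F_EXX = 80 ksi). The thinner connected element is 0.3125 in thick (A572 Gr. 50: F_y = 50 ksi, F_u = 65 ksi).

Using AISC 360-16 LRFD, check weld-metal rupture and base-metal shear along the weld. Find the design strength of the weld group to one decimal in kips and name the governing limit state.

145.1 kips (base-metal shear governs)

Weld metal: throat = 0.707×0.375 = 0.26513 in, L = 2×7.9375 = 15.875 in. φR_n = 0.75 × 0.6 × 80 × 0.26513 × 15.875 = 151.5 kips.
Base metal shear (0.3125 in plate): yield φR_n = 1.0×0.6×50×0.3125×15.875 = 148.8 kips; rupture φR_n = 0.75×0.6×65×0.3125×15.875 = 145.1 kips; take 145.1 kips (rupture).
Governing: min(151.5, 145.1) = 145.1 kips → base-metal shear.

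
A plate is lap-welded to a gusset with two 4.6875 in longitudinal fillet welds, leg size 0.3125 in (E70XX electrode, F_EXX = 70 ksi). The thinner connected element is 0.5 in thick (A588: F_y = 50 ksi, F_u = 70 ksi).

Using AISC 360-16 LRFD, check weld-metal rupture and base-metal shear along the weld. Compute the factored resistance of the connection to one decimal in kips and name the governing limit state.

65.2 kips (weld metal governs)

Weld metal: throat = 0.707×0.3125 = 0.22094 in, L = 2×4.6875 = 9.375 in. φR_n = 0.75 × 0.6 × 70 × 0.22094 × 9.375 = 65.2 kips.
Base metal shear (0.5 in plate): yield φR_n = 1.0×0.6×50×0.5×9.375 = 140.6 kips; rupture φR_n = 0.75×0.6×70×0.5×9.375 = 147.7 kips; take 140.6 kips (yield).
Governing: min(65.2, 140.6) = 65.2 kips → weld metal.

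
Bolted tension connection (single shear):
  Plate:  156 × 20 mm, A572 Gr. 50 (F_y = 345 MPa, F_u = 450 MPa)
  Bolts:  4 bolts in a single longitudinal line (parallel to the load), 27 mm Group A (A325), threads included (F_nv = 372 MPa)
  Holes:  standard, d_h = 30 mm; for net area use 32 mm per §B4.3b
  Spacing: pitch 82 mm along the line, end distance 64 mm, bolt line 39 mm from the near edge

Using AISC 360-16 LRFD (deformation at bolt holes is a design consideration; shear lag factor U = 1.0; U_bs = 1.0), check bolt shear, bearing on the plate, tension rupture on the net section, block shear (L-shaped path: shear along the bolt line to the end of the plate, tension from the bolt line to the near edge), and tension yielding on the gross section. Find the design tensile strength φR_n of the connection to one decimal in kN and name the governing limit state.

Bolt shear: A_b = π(27)²/4 = 572.56 mm². φR_n = 0.75 × 372 × 572.56 × 4 × 1 = 639.0 kN.
Bearing (20 mm plate, F_u = 450 MPa): end bolts L_c = 64 − 30/2 = 49, R_n = min(1.2×49×20×450, 2.4×27×20×450) = 529.2 kN/bolt; interior L_c = 82 − 30 = 52, R_n = 561.6 kN/bolt. φR_n = 0.75 × (1×529.2 + 3×561.6) = 1660.5 kN.
Tension rupture (net): A_n = (156 − 1×32)×20 = 2480 mm² (U = 1.0, A_e = A_n). φR_n = 0.75 × 450 × 2480 = 837.0 kN.
Block shear: shear path 1×[64+3×82] = 1×310 mm, A_gv = 6200, A_nv = 1×(310 − 3.5×32)×20 = 3960 mm²; tension to near edge: (39 − 0.5×32)×20 = 460 mm². R_n = min(0.6×450×3960, 0.6×345×6200) + 1.0×450×460 = min(1069.2, 1283.4) + 207 = 1276.2 kN. φR_n = 0.75 × 1276.2 = 957.2 kN.
Tension yield (gross): A_g = 156×20 = 3120 mm². φR_n = 0.90 × 345 × 3120 = 968.8 kN.
Governing: min(639.0, 1660.5, 837.0, 957.2, 968.8) = 639.0 kN → bolt shear.

639.0 kN (bolt shear governs)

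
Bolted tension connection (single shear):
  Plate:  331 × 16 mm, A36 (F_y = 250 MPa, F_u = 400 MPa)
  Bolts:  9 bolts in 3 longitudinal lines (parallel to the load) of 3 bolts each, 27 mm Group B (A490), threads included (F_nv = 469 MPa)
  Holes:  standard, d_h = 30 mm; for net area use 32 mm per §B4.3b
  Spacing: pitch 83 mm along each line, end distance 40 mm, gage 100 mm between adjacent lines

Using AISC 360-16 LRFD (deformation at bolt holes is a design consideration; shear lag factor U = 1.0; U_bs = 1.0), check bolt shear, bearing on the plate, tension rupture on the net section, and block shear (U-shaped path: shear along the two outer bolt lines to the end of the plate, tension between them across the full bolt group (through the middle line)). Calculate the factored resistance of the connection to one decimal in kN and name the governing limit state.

1128.0 kN (net-section rupture governs)

Bolt shear: A_b = π(27)²/4 = 572.56 mm². φR_n = 0.75 × 469 × 572.56 × 9 × 1 = 1812.6 kN.
Bearing (16 mm plate, F_u = 400 MPa): end bolts L_c = 40 − 30/2 = 25, R_n = min(1.2×25×16×400, 2.4×27×16×400) = 192 kN/bolt; interior L_c = 83 − 30 = 53, R_n = 407.04 kN/bolt. φR_n = 0.75 × (3×192 + 6×407.04) = 2263.7 kN.
Tension rupture (net): A_n = (331 − 3×32)×16 = 3760 mm² (U = 1.0, A_e = A_n). φR_n = 0.75 × 400 × 3760 = 1128.0 kN.
Block shear: shear path 2×[40+2×83] = 2×206 mm, A_gv = 6592, A_nv = 2×(206 − 2.5×32)×16 = 4032 mm²; tension across gage: (200 − 2×32)×16 = 2176 mm². R_n = min(0.6×400×4032, 0.6×250×6592) + 1.0×400×2176 = min(967.68, 988.8) + 870.4 = 1838.1 kN. φR_n = 0.75 × 1838.1 = 1378.6 kN.
Governing: min(1812.6, 2263.7, 1128.0, 1378.6) = 1128.0 kN → net-section rupture.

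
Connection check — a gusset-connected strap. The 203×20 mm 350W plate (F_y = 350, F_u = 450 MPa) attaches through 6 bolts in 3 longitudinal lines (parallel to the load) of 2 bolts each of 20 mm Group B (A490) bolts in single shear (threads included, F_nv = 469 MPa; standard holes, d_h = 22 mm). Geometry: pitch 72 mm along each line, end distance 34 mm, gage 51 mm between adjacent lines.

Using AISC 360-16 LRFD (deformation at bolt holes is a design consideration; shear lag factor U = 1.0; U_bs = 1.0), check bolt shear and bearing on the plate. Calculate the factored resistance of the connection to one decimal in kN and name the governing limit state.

Bolt shear: A_b = π(20)²/4 = 314.16 mm². φR_n = 0.75 × 469 × 314.16 × 6 × 1 = 663.0 kN.
Bearing (20 mm plate, F_u = 450 MPa): end bolts L_c = 34 − 22/2 = 23, R_n = min(1.2×23×20×450, 2.4×20×20×450) = 248.4 kN/bolt; interior L_c = 72 − 22 = 50, R_n = 432 kN/bolt. φR_n = 0.75 × (3×248.4 + 3×432) = 1530.9 kN.
Governing: min(663.0, 1530.9) = 663.0 kN → bolt shear.

663.0 kN (bolt shear governs)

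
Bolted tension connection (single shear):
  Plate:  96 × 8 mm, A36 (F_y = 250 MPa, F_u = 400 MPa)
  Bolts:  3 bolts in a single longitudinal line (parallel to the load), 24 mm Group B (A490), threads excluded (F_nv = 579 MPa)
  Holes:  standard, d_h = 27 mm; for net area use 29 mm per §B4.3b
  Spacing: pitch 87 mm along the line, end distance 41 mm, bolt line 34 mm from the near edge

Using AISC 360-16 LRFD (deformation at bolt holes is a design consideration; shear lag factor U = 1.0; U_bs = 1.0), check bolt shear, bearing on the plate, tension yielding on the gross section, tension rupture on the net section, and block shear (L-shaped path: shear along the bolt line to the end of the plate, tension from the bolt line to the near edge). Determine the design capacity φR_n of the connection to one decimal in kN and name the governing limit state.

Bolt shear: A_b = π(24)²/4 = 452.39 mm². φR_n = 0.75 × 579 × 452.39 × 3 × 1 = 589.4 kN.
Bearing (8 mm plate, F_u = 400 MPa): end bolts L_c = 41 − 27/2 = 27.5, R_n = min(1.2×27.5×8×400, 2.4×24×8×400) = 105.6 kN/bolt; interior L_c = 87 − 27 = 60, R_n = 184.32 kN/bolt. φR_n = 0.75 × (1×105.6 + 2×184.32) = 355.7 kN.
Tension yield (gross): A_g = 96×8 = 768 mm². φR_n = 0.90 × 250 × 768 = 172.8 kN.
Tension rupture (net): A_n = (96 − 1×29)×8 = 536 mm² (U = 1.0, A_e = A_n). φR_n = 0.75 × 400 × 536 = 160.8 kN.
Block shear: shear path 1×[41+2×87] = 1×215 mm, A_gv = 1720, A_nv = 1×(215 − 2.5×29)×8 = 1140 mm²; tension to near edge: (34 − 0.5×29)×8 = 156 mm². R_n = min(0.6×400×1140, 0.6×250×1720) + 1.0×400×156 = min(273.6, 258) + 62.4 = 320.4 kN. φR_n = 0.75 × 320.4 = 240.3 kN.
Governing: min(589.4, 355.7, 172.8, 160.8, 240.3) = 160.8 kN → net-section rupture.

160.8 kN (net-section rupture governs)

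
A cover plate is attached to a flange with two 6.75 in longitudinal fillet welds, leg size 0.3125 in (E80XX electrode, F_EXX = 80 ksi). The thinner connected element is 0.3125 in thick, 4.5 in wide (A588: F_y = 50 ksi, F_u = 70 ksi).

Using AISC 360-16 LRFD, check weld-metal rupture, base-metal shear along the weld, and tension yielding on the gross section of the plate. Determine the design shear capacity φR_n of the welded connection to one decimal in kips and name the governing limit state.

63.3 kips (gross-section yield governs)

Weld metal: throat = 0.707×0.3125 = 0.22094 in, L = 2×6.75 = 13.5 in. φR_n = 0.75 × 0.6 × 80 × 0.22094 × 13.5 = 107.4 kips.
Base metal shear (0.3125 in plate): yield φR_n = 1.0×0.6×50×0.3125×13.5 = 126.6 kips; rupture φR_n = 0.75×0.6×70×0.3125×13.5 = 132.9 kips; take 126.6 kips (yield).
Tension yield (gross): A_g = 4.5×0.3125 = 1.4063 in². φR_n = 0.90 × 50 × 1.4063 = 63.3 kips.
Governing: min(107.4, 126.6, 63.3) = 63.3 kips → gross-section yield.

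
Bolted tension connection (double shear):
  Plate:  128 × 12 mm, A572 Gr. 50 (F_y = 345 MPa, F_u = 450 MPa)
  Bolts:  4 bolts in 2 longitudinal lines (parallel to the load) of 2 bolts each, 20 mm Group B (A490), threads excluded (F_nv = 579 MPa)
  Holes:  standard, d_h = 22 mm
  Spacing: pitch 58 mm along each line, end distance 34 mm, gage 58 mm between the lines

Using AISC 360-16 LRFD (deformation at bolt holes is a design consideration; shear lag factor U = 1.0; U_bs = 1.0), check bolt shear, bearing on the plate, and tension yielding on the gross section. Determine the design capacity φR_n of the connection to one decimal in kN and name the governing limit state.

476.9 kN (gross-section yield governs)

Bolt shear: A_b = π(20)²/4 = 314.16 mm². φR_n = 0.75 × 579 × 314.16 × 4 × 2 = 1091.4 kN.
Bearing (12 mm plate, F_u = 450 MPa): end bolts L_c = 34 − 22/2 = 23, R_n = min(1.2×23×12×450, 2.4×20×12×450) = 149.04 kN/bolt; interior L_c = 58 − 22 = 36, R_n = 233.28 kN/bolt. φR_n = 0.75 × (2×149.04 + 2×233.28) = 573.5 kN.
Tension yield (gross): A_g = 128×12 = 1536 mm². φR_n = 0.90 × 345 × 1536 = 476.9 kN.
Governing: min(1091.4, 573.5, 476.9) = 476.9 kN → gross-section yield.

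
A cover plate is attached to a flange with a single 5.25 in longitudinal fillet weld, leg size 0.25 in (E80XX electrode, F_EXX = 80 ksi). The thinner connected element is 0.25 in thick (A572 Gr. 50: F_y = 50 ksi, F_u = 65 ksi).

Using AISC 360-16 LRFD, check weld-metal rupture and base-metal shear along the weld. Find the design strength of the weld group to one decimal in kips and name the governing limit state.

Weld metal: throat = 0.707×0.25 = 0.17675 in, L = 5.25 in. φR_n = 0.75 × 0.6 × 80 × 0.17675 × 5.25 = 33.4 kips.
Base metal shear (0.25 in plate): yield φR_n = 1.0×0.6×50×0.25×5.25 = 39.4 kips; rupture φR_n = 0.75×0.6×65×0.25×5.25 = 38.4 kips; take 38.4 kips (rupture).
Governing: min(33.4, 38.4) = 33.4 kips → weld metal.

33.4 kips (weld metal governs)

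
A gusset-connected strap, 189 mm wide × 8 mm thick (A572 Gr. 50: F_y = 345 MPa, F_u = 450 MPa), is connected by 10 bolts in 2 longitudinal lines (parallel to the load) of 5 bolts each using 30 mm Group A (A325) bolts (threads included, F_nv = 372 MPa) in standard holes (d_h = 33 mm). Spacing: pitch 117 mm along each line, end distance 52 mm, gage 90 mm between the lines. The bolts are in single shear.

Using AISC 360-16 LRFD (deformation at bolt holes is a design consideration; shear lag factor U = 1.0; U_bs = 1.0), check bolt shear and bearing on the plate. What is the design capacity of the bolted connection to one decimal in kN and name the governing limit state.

Bolt shear: A_b = π(30)²/4 = 706.86 mm². φR_n = 0.75 × 372 × 706.86 × 10 × 1 = 1972.1 kN.
Bearing (8 mm plate, F_u = 450 MPa): end bolts L_c = 52 − 33/2 = 35.5, R_n = min(1.2×35.5×8×450, 2.4×30×8×450) = 153.36 kN/bolt; interior L_c = 117 − 33 = 84, R_n = 259.2 kN/bolt. φR_n = 0.75 × (2×153.36 + 8×259.2) = 1785.2 kN.
Governing: min(1972.1, 1785.2) = 1785.2 kN → bearing.

1785.2 kN (bearing governs)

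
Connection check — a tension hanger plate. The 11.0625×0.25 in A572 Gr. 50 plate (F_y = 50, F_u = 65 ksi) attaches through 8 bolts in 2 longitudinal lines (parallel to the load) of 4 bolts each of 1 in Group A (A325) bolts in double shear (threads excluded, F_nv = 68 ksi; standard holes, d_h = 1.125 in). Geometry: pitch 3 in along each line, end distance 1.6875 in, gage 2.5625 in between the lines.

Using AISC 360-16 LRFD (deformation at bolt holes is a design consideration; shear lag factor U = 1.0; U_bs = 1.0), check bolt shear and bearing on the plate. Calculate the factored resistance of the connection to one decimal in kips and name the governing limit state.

Bolt shear: A_b = π(1)²/4 = 0.7854 in². φR_n = 0.75 × 68 × 0.7854 × 8 × 2 = 640.9 kips.
Bearing (0.25 in plate, F_u = 65 ksi): end bolts L_c = 1.6875 − 1.125/2 = 1.125, R_n = min(1.2×1.125×0.25×65, 2.4×1×0.25×65) = 21.938 kips/bolt; interior L_c = 3 − 1.125 = 1.875, R_n = 36.563 kips/bolt. φR_n = 0.75 × (2×21.938 + 6×36.563) = 197.4 kips.
Governing: min(640.9, 197.4) = 197.4 kips → bearing.

197.4 kips (bearing governs)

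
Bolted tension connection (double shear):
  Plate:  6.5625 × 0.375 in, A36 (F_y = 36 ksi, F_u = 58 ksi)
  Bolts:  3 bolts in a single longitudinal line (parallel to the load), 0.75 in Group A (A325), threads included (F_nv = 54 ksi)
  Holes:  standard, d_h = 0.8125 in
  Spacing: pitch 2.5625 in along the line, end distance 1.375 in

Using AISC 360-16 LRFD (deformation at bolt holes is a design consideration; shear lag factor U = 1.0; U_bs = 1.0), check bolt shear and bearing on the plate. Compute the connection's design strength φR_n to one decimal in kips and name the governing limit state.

Bolt shear: A_b = π(0.75)²/4 = 0.44179 in². φR_n = 0.75 × 54 × 0.44179 × 3 × 2 = 107.4 kips.
Bearing (0.375 in plate, F_u = 58 ksi): end bolts L_c = 1.375 − 0.8125/2 = 0.96875, R_n = min(1.2×0.96875×0.375×58, 2.4×0.75×0.375×58) = 25.284 kips/bolt; interior L_c = 2.5625 − 0.8125 = 1.75, R_n = 39.15 kips/bolt. φR_n = 0.75 × (1×25.284 + 2×39.15) = 77.7 kips.
Governing: min(107.4, 77.7) = 77.7 kips → bearing.

77.7 kips (bearing governs)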